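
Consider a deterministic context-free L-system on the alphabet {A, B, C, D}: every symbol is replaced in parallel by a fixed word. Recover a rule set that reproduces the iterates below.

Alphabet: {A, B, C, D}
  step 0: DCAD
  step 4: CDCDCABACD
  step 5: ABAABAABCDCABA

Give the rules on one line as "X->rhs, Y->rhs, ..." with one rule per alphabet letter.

A->C, B->D, C->AB, D->A

  step 4 ⇒ step 5: CDCDCABACD ⇒ AB·A·AB·A·AB·C·D·C·AB·A
    A ↦ C
    B ↦ D
    C ↦ AB
    D ↦ A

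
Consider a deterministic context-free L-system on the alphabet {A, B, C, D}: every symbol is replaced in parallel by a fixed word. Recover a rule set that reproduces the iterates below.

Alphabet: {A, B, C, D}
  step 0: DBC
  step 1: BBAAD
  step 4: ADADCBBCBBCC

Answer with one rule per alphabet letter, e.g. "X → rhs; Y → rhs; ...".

A->C, B->A, C->AD, D->BB

  step 0 ⇒ step 1: DBC ⇒ BB·A·AD
    B ↦ A
    C ↦ AD
    D ↦ BB
    A ↦ C  (constrained at step 1)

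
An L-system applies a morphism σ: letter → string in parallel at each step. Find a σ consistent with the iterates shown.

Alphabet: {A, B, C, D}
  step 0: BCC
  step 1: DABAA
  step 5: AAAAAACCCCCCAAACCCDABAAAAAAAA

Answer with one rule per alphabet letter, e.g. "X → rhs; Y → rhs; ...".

A->CC, B->DAB, C->A, D->C

  step 0 ⇒ step 1: BCC ⇒ DAB·A·A
    B ↦ DAB
    C ↦ A
    A ↦ CC  (constrained at step 1)
    D ↦ C  (constrained at step 1)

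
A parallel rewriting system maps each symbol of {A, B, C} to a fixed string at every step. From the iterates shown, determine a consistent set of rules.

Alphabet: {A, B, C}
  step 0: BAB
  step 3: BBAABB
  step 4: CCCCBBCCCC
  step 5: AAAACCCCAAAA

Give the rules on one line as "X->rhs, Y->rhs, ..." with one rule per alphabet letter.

A->B, B->CC, C->A

  step 4 ⇒ step 5: CCCCBBCCCC ⇒ A·A·A·A·CC·CC·A·A·A·A
    B ↦ CC
    C ↦ A
  step 3 ⇒ step 4: BBAABB ⇒ CC·CC·B·B·CC·CC
    A ↦ B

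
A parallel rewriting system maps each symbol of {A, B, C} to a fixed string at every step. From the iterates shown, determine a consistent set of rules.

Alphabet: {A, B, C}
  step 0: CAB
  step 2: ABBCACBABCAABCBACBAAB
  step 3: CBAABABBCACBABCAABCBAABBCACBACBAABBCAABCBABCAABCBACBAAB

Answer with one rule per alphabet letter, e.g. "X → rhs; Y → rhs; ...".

A->CBA, B->AB, C->BCA

  step 2 ⇒ step 3: ABBCACBABCAABCBACBAAB ⇒ CBA·AB·AB·BCA·CBA·BCA·AB·CBA·AB·BCA·CBA·CBA·AB·BCA·AB·CBA·BCA·AB·CBA·CBA·AB
    A ↦ CBA
    B ↦ AB
    C ↦ BCA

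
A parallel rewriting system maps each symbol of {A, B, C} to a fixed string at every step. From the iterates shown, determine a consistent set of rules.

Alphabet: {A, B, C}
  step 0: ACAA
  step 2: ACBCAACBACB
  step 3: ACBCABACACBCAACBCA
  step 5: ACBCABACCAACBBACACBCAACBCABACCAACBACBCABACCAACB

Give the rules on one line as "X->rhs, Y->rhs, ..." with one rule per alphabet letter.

  step 2 ⇒ step 3: ACBCAACBACB ⇒ AC·B·CA·B·AC·AC·B·CA·AC·B·CA
    A ↦ AC
    B ↦ CA
    C ↦ B

A->AC, B->CA, C->B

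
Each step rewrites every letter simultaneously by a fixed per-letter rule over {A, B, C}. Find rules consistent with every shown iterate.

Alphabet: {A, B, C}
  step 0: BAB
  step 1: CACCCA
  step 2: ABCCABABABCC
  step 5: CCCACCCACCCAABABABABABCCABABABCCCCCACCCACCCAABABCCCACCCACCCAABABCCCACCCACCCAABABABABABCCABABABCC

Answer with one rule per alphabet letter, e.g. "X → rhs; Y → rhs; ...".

  step 1 ⇒ step 2: CACCCA ⇒ AB·CC·AB·AB·AB·CC
    A ↦ CC
    C ↦ AB
  step 0 ⇒ step 1: BAB ⇒ CA·CC·CA
    B ↦ CA

A->CC, B->CA, C->AB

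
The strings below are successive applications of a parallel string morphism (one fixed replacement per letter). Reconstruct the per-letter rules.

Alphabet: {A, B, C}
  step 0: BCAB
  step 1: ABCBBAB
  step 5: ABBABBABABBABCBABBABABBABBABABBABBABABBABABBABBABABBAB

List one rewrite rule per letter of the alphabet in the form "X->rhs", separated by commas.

A->B, B->AB, C->CB

  step 0 ⇒ step 1: BCAB ⇒ AB·CB·B·AB
    A ↦ B
    B ↦ AB
    C ↦ CB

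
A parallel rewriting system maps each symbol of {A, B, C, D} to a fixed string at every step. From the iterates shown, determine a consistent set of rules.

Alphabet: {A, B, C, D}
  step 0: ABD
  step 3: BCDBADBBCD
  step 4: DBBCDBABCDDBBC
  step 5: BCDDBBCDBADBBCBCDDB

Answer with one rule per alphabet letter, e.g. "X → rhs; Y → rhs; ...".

A->BA, B->D, C->B, D->BC

  step 4 ⇒ step 5: DBBCDBABCDDBBC ⇒ BC·D·D·B·BC·D·BA·D·B·BC·BC·D·D·B
    A ↦ BA
    B ↦ D
    C ↦ B
    D ↦ BC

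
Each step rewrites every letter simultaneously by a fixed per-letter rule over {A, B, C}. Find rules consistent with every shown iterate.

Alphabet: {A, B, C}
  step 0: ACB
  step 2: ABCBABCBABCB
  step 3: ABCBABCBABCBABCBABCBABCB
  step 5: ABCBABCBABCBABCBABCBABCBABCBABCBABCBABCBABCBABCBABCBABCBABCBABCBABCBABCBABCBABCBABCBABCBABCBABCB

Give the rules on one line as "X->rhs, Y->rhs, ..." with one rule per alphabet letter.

  step 2 ⇒ step 3: ABCBABCBABCB ⇒ AB·CB·AB·CB·AB·CB·AB·CB·AB·CB·AB·CB
    A ↦ AB
    B ↦ CB
    C ↦ AB

A->AB, B->CB, C->AB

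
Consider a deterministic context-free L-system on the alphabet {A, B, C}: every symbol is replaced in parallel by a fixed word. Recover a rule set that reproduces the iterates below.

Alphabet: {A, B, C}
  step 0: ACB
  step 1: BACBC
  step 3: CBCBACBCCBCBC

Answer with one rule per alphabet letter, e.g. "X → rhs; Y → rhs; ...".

A->BA, B->C, C->CB

  step 0 ⇒ step 1: ACB ⇒ BA·CB·C
    A ↦ BA
    B ↦ C
    C ↦ CB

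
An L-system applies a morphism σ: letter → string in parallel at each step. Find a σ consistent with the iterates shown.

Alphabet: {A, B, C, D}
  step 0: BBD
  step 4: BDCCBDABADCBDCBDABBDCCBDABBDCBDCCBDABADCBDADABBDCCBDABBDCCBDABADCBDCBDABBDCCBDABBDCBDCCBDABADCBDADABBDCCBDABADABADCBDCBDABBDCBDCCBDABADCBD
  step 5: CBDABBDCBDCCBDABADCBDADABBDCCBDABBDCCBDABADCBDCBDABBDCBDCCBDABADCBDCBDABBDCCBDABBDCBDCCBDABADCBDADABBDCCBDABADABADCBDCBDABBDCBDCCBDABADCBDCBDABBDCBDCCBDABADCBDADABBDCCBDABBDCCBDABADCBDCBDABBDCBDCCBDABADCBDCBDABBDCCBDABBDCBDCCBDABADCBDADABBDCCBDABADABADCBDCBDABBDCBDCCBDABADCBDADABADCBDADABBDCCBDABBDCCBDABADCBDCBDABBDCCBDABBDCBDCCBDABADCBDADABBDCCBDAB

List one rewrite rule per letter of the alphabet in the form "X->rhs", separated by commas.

  step 4 ⇒ step 5: BDCCBDABADCBDCBDABBDCCBDABBDCBDCCBDABADCBDADABBDCCBDABBDCCBDABADCBDCBDABBDCCBDABBDCBDCCBDABADCBDADABBDCCBDABADABADCBDCBDABBDCBDCCBDABADCBD ⇒ CBD·AB·BDC·BDC·CBD·AB·AD·CBD·AD·AB·BDC·CBD·AB·BDC·CBD·AB·AD·CBD·CBD·AB·BDC·BDC·CBD·AB·AD·CBD·CBD·AB·BDC·CBD·AB·BDC·BDC·CBD·AB·AD·CBD·AD·AB·BDC·CBD·AB·AD·AB·AD·CBD·CBD·AB·BDC·BDC·CBD·AB·AD·CBD·CBD·AB·BDC·BDC·CBD·AB·AD·CBD·AD·AB·BDC·CBD·AB·BDC·CBD·AB·AD·CBD·CBD·AB·BDC·BDC·CBD·AB·AD·CBD·CBD·AB·BDC·CBD·AB·BDC·BDC·CBD·AB·AD·CBD·AD·AB·BDC·CBD·AB·AD·AB·AD·CBD·CBD·AB·BDC·BDC·CBD·AB·AD·CBD·AD·AB·AD·CBD·AD·AB·BDC·CBD·AB·BDC·CBD·AB·AD·CBD·CBD·AB·BDC·CBD·AB·BDC·BDC·CBD·AB·AD·CBD·AD·AB·BDC·CBD·AB
    A ↦ AD
    B ↦ CBD
    C ↦ BDC
    D ↦ AB

A->AD, B->CBD, C->BDC, D->AB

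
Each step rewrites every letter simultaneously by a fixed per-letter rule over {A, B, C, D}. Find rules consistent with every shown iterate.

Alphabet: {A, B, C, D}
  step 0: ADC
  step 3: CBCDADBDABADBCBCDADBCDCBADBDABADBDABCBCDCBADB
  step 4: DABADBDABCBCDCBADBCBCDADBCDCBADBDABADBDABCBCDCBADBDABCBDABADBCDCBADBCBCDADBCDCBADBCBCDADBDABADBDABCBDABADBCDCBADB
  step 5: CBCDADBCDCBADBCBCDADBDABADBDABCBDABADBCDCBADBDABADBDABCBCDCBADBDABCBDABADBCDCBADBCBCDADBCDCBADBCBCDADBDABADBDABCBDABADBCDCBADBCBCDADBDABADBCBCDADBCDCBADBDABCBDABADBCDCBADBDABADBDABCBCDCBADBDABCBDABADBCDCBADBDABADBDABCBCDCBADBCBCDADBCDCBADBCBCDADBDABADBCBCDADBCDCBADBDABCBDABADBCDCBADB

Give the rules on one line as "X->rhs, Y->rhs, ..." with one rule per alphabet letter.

A->CD, B->ADB, C->DAB, D->CB

  step 4 ⇒ step 5: DABADBDABCBCDCBADBCBCDADBCDCBADBDABADBDABCBCDCBADBDABCBDABADBCDCBADBCBCDADBCDCBADBCBCDADBDABADBDABCBDABADBCDCBADB ⇒ CB·CD·ADB·CD·CB·ADB·CB·CD·ADB·DAB·ADB·DAB·CB·DAB·ADB·CD·CB·ADB·DAB·ADB·DAB·CB·CD·CB·ADB·DAB·CB·DAB·ADB·CD·CB·ADB·CB·CD·ADB·CD·CB·ADB·CB·CD·ADB·DAB·ADB·DAB·CB·DAB·ADB·CD·CB·ADB·CB·CD·ADB·DAB·ADB·CB·CD·ADB·CD·CB·ADB·DAB·CB·DAB·ADB·CD·CB·ADB·DAB·ADB·DAB·CB·CD·CB·ADB·DAB·CB·DAB·ADB·CD·CB·ADB·DAB·ADB·DAB·CB·CD·CB·ADB·CB·CD·ADB·CD·CB·ADB·CB·CD·ADB·DAB·ADB·CB·CD·ADB·CD·CB·ADB·DAB·CB·DAB·ADB·CD·CB·ADB
    A ↦ CD
    B ↦ ADB
    C ↦ DAB
    D ↦ CB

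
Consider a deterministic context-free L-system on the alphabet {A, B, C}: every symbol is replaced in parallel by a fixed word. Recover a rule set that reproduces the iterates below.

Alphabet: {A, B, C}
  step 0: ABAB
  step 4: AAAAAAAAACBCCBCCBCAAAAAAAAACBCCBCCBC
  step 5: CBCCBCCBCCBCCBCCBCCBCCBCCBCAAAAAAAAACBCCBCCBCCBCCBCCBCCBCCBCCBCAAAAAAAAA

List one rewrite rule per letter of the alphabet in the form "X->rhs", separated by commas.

  step 4 ⇒ step 5: AAAAAAAAACBCCBCCBCAAAAAAAAACBCCBCCBC ⇒ CBC·CBC·CBC·CBC·CBC·CBC·CBC·CBC·CBC·A·A·A·A·A·A·A·A·A·CBC·CBC·CBC·CBC·CBC·CBC·CBC·CBC·CBC·A·A·A·A·A·A·A·A·A
    A ↦ CBC
    B ↦ A
    C ↦ A

A->CBC, B->A, C->A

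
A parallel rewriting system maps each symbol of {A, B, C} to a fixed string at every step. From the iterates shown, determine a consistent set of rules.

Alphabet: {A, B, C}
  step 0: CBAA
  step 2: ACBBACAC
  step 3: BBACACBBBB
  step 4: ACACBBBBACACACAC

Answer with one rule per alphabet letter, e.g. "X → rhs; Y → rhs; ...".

A->B, B->AC, C->B

  step 3 ⇒ step 4: BBACACBBBB ⇒ AC·AC·B·B·B·B·AC·AC·AC·AC
    A ↦ B
    B ↦ AC
    C ↦ B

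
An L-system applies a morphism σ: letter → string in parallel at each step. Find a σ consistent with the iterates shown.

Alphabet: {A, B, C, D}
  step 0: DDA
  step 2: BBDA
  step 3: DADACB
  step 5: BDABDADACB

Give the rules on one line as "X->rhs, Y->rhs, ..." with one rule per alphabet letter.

A->B, B->DA, C->B, D->C

  step 2 ⇒ step 3: BBDA ⇒ DA·DA·C·B
    A ↦ B
    B ↦ DA
    D ↦ C
    C ↦ B  (constrained at step 3)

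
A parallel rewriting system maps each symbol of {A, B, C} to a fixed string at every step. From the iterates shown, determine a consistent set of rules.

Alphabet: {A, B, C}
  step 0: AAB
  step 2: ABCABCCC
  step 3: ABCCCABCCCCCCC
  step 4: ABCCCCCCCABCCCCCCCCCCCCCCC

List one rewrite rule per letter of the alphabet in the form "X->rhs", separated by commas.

A->AB, B->C, C->CC

  step 3 ⇒ step 4: ABCCCABCCCCCCC ⇒ AB·C·CC·CC·CC·AB·C·CC·CC·CC·CC·CC·CC·CC
    A ↦ AB
    B ↦ C
    C ↦ CC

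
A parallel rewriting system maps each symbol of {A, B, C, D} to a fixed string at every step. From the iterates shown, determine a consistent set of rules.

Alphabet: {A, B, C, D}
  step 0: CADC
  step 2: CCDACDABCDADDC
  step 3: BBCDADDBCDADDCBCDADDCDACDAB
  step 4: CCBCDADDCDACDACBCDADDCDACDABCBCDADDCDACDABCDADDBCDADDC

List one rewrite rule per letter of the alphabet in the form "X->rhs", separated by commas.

A->DD, B->C, C->B, D->CDA

  step 3 ⇒ step 4: BBCDADDBCDADDCBCDADDCDACDAB ⇒ C·C·B·CDA·DD·CDA·CDA·C·B·CDA·DD·CDA·CDA·B·C·B·CDA·DD·CDA·CDA·B·CDA·DD·B·CDA·DD·C
    A ↦ DD
    B ↦ C
    C ↦ B
    D ↦ CDA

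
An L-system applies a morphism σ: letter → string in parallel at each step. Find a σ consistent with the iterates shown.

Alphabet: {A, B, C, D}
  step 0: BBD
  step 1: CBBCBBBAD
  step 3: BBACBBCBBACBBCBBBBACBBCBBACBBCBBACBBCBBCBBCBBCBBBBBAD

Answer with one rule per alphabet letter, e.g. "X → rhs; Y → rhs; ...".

A->BB, B->CBB, C->A, D->BAD

  step 0 ⇒ step 1: BBD ⇒ CBB·CBB·BAD
    B ↦ CBB
    D ↦ BAD
    A ↦ BB  (constrained at step 1)
    C ↦ A  (constrained at step 1)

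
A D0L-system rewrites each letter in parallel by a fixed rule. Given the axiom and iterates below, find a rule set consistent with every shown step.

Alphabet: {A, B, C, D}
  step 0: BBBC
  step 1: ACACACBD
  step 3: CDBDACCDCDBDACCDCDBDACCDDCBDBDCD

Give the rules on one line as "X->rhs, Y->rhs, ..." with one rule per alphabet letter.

A->DC, B->AC, C->BD, D->CD

  step 0 ⇒ step 1: BBBC ⇒ AC·AC·AC·BD
    B ↦ AC
    C ↦ BD
    A ↦ DC  (constrained at step 1)
    D ↦ CD  (constrained at step 1)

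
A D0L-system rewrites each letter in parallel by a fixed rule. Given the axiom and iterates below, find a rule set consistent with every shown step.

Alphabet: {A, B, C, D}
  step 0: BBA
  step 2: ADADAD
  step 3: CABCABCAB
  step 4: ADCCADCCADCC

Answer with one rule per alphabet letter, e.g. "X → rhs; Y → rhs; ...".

  step 3 ⇒ step 4: CABCABCAB ⇒ AD·C·C·AD·C·C·AD·C·C
    A ↦ C
    B ↦ C
    C ↦ AD
  step 2 ⇒ step 3: ADADAD ⇒ C·AB·C·AB·C·AB
    D ↦ AB

A->C, B->C, C->AD, D->AB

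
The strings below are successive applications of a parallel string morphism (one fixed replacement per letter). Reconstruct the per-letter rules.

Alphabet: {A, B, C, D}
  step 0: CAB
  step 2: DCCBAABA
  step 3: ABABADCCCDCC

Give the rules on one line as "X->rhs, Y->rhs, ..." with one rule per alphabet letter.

A->C, B->DC, C->BA, D->A

  step 2 ⇒ step 3: DCCBAABA ⇒ A·BA·BA·DC·C·C·DC·C
    A ↦ C
    B ↦ DC
    C ↦ BA
    D ↦ A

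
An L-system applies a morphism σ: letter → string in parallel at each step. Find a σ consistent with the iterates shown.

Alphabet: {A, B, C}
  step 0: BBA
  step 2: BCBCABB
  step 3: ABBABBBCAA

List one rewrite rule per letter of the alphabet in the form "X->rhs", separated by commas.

  step 2 ⇒ step 3: BCBCABB ⇒ A·BB·A·BB·BC·A·A
    A ↦ BC
    B ↦ A
    C ↦ BB

A->BC, B->A, C->BB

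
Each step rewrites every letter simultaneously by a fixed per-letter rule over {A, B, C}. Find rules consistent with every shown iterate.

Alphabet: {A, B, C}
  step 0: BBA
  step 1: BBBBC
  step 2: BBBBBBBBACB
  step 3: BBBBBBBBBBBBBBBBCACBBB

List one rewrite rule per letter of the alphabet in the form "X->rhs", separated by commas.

A->C, B->BB, C->ACB

  step 2 ⇒ step 3: BBBBBBBBACB ⇒ BB·BB·BB·BB·BB·BB·BB·BB·C·ACB·BB
    A ↦ C
    B ↦ BB
    C ↦ ACB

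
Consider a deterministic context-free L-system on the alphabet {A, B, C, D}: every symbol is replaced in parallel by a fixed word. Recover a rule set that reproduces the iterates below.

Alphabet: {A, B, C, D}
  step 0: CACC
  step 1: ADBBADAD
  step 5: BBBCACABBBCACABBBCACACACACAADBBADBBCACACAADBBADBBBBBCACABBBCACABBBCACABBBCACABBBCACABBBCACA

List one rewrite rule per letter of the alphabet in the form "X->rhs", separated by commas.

A->BB, B->CA, C->AD, D->B

  step 0 ⇒ step 1: CACC ⇒ AD·BB·AD·AD
    A ↦ BB
    C ↦ AD
    B ↦ CA  (constrained at step 1)
    D ↦ B  (constrained at step 1)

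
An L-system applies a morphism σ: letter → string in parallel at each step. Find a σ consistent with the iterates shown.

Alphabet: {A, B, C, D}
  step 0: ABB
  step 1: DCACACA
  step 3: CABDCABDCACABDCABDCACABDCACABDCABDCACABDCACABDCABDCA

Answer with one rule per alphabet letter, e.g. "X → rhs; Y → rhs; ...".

  step 0 ⇒ step 1: ABB ⇒ DCA·CA·CA
    A ↦ DCA
    B ↦ CA
    C ↦ CAB  (constrained at step 1)
    D ↦ BD  (constrained at step 1)

A->DCA, B->CA, C->CAB, D->BD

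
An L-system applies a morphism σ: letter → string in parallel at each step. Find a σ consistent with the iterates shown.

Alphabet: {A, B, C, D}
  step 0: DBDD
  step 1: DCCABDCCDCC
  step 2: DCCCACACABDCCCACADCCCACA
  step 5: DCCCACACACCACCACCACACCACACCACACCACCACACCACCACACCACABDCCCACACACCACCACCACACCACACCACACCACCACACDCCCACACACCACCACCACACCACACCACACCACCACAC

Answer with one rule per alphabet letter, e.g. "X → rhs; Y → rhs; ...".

  step 1 ⇒ step 2: DCCABDCCDCC ⇒ DCC·CA·CA·C·AB·DCC·CA·CA·DCC·CA·CA
    A ↦ C
    B ↦ AB
    C ↦ CA
    D ↦ DCC

A->C, B->AB, C->CA, D->DCC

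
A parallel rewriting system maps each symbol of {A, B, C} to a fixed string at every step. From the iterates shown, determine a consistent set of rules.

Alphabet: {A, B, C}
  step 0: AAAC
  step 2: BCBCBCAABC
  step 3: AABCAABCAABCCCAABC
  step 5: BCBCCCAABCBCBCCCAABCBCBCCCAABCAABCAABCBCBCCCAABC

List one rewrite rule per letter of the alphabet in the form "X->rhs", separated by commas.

  step 2 ⇒ step 3: BCBCBCAABC ⇒ AA·BC·AA·BC·AA·BC·C·C·AA·BC
    A ↦ C
    B ↦ AA
    C ↦ BC

A->C, B->AA, C->BC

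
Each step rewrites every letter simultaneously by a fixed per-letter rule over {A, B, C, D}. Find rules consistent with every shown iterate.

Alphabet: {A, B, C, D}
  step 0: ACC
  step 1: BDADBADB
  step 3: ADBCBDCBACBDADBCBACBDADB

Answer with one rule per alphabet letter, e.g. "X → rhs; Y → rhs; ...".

  step 0 ⇒ step 1: ACC ⇒ BD·ADB·ADB
    A ↦ BD
    C ↦ ADB
    B ↦ C  (constrained at step 1)
    D ↦ BA  (constrained at step 1)

A->BD, B->C, C->ADB, D->BA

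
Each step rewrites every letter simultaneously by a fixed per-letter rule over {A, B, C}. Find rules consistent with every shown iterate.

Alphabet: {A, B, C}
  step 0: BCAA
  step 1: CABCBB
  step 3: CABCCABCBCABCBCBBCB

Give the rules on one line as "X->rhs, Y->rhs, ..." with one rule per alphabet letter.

  step 0 ⇒ step 1: BCAA ⇒ CA·BC·B·B
    A ↦ B
    B ↦ CA
    C ↦ BC

A->B, B->CA, C->BC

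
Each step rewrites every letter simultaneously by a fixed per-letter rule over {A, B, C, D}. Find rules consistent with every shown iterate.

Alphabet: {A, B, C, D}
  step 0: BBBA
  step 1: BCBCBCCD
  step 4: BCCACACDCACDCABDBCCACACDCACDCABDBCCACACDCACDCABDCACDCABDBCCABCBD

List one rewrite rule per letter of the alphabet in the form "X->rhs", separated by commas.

  step 0 ⇒ step 1: BBBA ⇒ BC·BC·BC·CD
    A ↦ CD
    B ↦ BC
    C ↦ CA  (constrained at step 1)
    D ↦ BD  (constrained at step 1)

A->CD, B->BC, C->CA, D->BD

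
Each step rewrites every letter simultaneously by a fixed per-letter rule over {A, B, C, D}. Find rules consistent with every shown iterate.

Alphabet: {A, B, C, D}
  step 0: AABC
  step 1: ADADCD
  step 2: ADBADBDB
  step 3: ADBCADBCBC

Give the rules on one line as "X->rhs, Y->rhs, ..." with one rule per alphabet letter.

  step 2 ⇒ step 3: ADBADBDB ⇒ AD·B·C·AD·B·C·B·C
    A ↦ AD
    B ↦ C
    D ↦ B
  step 0 ⇒ step 1: AABC ⇒ AD·AD·C·D
    C ↦ D

A->AD, B->C, C->D, D->B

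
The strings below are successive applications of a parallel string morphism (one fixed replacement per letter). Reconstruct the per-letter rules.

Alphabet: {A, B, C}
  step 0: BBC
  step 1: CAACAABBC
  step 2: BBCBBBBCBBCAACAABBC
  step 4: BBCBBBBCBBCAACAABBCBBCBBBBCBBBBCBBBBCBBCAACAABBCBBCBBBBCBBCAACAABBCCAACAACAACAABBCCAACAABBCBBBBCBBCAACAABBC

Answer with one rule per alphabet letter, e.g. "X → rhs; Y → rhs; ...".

  step 1 ⇒ step 2: CAACAABBC ⇒ BBC·B·B·BBC·B·B·CAA·CAA·BBC
    A ↦ B
    B ↦ CAA
    C ↦ BBC

A->B, B->CAA, C->BBC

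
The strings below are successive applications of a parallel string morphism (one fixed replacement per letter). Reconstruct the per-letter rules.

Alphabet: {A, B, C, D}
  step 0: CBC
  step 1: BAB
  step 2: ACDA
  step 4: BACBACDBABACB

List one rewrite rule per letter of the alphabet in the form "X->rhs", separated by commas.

A->CD, B->A, C->B, D->ACB

  step 1 ⇒ step 2: BAB ⇒ A·CD·A
    A ↦ CD
    B ↦ A
  step 0 ⇒ step 1: CBC ⇒ B·A·B
    C ↦ B
    D ↦ ACB  (constrained at step 2)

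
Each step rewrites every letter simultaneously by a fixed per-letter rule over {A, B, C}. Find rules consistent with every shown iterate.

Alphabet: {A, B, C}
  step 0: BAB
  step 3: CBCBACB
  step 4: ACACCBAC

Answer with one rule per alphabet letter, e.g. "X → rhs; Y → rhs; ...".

A->CB, B->C, C->A

  step 3 ⇒ step 4: CBCBACB ⇒ A·C·A·C·CB·A·C
    A ↦ CB
    B ↦ C
    C ↦ A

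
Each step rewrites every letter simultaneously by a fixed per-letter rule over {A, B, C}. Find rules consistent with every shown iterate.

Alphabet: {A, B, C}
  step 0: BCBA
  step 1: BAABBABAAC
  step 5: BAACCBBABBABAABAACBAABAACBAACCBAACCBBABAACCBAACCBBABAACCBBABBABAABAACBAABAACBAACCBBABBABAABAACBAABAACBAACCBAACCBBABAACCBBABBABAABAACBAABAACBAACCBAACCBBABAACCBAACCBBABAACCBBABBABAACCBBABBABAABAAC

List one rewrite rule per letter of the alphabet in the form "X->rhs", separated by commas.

A->C, B->BAA, C->BBA

  step 0 ⇒ step 1: BCBA ⇒ BAA·BBA·BAA·C
    A ↦ C
    B ↦ BAA
    C ↦ BBA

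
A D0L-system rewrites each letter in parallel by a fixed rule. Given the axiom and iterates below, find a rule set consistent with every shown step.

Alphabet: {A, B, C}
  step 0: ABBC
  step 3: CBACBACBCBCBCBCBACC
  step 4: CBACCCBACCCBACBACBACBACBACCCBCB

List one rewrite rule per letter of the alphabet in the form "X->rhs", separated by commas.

  step 3 ⇒ step 4: CBACBACBCBCBCBCBACC ⇒ CB·A·CC·CB·A·CC·CB·A·CB·A·CB·A·CB·A·CB·A·CC·CB·CB
    A ↦ CC
    B ↦ A
    C ↦ CB

A->CC, B->A, C->CB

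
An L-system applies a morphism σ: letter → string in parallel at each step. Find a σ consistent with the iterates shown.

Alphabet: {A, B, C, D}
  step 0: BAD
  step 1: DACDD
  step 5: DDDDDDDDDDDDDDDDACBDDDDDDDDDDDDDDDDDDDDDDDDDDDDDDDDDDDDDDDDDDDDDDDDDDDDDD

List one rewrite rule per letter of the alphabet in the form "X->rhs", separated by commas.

  step 0 ⇒ step 1: BAD ⇒ D·AC·DD
    A ↦ AC
    B ↦ D
    D ↦ DD
    C ↦ BD  (constrained at step 1)

A->AC, B->D, C->BD, D->DD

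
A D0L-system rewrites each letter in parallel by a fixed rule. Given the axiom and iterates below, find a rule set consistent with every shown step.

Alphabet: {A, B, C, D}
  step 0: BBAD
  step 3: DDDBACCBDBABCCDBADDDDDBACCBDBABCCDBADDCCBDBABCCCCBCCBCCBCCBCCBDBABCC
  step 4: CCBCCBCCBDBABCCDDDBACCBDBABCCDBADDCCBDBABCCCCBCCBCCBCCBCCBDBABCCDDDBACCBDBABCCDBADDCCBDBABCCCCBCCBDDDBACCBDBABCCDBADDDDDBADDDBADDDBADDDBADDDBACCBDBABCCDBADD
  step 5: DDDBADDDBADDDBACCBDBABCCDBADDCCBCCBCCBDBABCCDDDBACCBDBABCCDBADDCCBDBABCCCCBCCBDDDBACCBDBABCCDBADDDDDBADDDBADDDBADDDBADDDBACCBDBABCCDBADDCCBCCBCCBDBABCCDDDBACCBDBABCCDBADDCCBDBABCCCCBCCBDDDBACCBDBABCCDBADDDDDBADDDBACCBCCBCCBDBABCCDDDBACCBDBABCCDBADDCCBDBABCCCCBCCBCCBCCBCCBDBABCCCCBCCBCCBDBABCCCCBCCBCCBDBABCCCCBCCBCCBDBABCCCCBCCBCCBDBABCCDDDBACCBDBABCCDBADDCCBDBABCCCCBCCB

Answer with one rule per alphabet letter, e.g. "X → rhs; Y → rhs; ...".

A->BCC, B->DBA, C->D, D->CCB

  step 4 ⇒ step 5: CCBCCBCCBDBABCCDDDBACCBDBABCCDBADDCCBDBABCCCCBCCBCCBCCBCCBDBABCCDDDBACCBDBABCCDBADDCCBDBABCCCCBCCBDDDBACCBDBABCCDBADDDDDBADDDBADDDBADDDBADDDBACCBDBABCCDBADD ⇒ D·D·DBA·D·D·DBA·D·D·DBA·CCB·DBA·BCC·DBA·D·D·CCB·CCB·CCB·DBA·BCC·D·D·DBA·CCB·DBA·BCC·DBA·D·D·CCB·DBA·BCC·CCB·CCB·D·D·DBA·CCB·DBA·BCC·DBA·D·D·D·D·DBA·D·D·DBA·D·D·DBA·D·D·DBA·D·D·DBA·CCB·DBA·BCC·DBA·D·D·CCB·CCB·CCB·DBA·BCC·D·D·DBA·CCB·DBA·BCC·DBA·D·D·CCB·DBA·BCC·CCB·CCB·D·D·DBA·CCB·DBA·BCC·DBA·D·D·D·D·DBA·D·D·DBA·CCB·CCB·CCB·DBA·BCC·D·D·DBA·CCB·DBA·BCC·DBA·D·D·CCB·DBA·BCC·CCB·CCB·CCB·CCB·CCB·DBA·BCC·CCB·CCB·CCB·DBA·BCC·CCB·CCB·CCB·DBA·BCC·CCB·CCB·CCB·DBA·BCC·CCB·CCB·CCB·DBA·BCC·D·D·DBA·CCB·DBA·BCC·DBA·D·D·CCB·DBA·BCC·CCB·CCB
    A ↦ BCC
    B ↦ DBA
    C ↦ D
    D ↦ CCB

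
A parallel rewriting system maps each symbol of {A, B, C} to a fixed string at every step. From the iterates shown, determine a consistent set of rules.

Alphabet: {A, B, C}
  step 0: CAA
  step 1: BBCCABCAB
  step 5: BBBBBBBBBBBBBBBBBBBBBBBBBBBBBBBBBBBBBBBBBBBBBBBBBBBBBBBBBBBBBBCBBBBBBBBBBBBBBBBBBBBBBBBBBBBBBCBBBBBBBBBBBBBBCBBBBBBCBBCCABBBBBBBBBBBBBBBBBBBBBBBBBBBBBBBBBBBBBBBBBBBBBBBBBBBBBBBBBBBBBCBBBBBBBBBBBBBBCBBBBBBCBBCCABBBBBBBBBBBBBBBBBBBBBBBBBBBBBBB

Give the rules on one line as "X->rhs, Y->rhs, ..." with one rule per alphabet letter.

  step 0 ⇒ step 1: CAA ⇒ BBC·CAB·CAB
    A ↦ CAB
    C ↦ BBC
    B ↦ BB  (constrained at step 1)

A->CAB, B->BB, C->BBC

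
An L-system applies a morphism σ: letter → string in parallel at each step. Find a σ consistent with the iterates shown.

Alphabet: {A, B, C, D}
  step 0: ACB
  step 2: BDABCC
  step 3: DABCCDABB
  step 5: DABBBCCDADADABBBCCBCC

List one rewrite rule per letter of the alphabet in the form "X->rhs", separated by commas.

  step 2 ⇒ step 3: BDABCC ⇒ DA·BC·C·DA·B·B
    A ↦ C
    B ↦ DA
    C ↦ B
    D ↦ BC

A->C, B->DA, C->B, D->BC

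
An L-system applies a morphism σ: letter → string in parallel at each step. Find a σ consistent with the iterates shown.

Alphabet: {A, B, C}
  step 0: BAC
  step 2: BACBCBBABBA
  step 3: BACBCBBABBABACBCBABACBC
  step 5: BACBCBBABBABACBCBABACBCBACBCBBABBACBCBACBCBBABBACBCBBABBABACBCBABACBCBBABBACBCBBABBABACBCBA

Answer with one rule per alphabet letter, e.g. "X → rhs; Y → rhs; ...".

  step 2 ⇒ step 3: BACBCBBABBA ⇒ BA·CBC·B·BA·B·BA·BA·CBC·BA·BA·CBC
    A ↦ CBC
    B ↦ BA
    C ↦ B

A->CBC, B->BA, C->B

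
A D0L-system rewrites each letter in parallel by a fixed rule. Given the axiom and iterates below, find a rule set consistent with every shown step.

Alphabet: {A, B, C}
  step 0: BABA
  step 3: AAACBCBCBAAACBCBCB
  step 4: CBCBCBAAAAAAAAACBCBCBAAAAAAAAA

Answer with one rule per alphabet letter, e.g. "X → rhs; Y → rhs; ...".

  step 3 ⇒ step 4: AAACBCBCBAAACBCBCB ⇒ CB·CB·CB·AA·A·AA·A·AA·A·CB·CB·CB·AA·A·AA·A·AA·A
    A ↦ CB
    B ↦ A
    C ↦ AA

A->CB, B->A, C->AA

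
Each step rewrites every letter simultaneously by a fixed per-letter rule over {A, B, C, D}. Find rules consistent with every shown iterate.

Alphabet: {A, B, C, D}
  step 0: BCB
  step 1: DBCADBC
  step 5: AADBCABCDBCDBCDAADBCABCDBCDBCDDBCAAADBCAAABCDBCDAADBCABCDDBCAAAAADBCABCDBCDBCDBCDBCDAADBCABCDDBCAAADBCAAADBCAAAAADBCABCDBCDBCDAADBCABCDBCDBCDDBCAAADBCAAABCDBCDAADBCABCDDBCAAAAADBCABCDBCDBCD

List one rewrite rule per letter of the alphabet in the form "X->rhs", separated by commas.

A->BCD, B->DBC, C->A, D->AA

  step 0 ⇒ step 1: BCB ⇒ DBC·A·DBC
    B ↦ DBC
    C ↦ A
    A ↦ BCD  (constrained at step 1)
    D ↦ AA  (constrained at step 1)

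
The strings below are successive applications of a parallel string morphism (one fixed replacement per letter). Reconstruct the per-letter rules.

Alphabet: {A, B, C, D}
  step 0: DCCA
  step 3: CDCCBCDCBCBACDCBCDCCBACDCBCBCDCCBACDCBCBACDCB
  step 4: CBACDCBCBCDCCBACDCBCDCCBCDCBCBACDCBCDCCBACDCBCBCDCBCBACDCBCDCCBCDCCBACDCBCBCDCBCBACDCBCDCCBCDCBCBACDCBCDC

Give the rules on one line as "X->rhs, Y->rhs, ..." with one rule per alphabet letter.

A->B, B->CDC, C->CB, D->ACD

  step 3 ⇒ step 4: CDCCBCDCBCBACDCBCDCCBACDCBCBCDCCBACDCBCBACDCB ⇒ CB·ACD·CB·CB·CDC·CB·ACD·CB·CDC·CB·CDC·B·CB·ACD·CB·CDC·CB·ACD·CB·CB·CDC·B·CB·ACD·CB·CDC·CB·CDC·CB·ACD·CB·CB·CDC·B·CB·ACD·CB·CDC·CB·CDC·B·CB·ACD·CB·CDC
    A ↦ B
    B ↦ CDC
    C ↦ CB
    D ↦ ACD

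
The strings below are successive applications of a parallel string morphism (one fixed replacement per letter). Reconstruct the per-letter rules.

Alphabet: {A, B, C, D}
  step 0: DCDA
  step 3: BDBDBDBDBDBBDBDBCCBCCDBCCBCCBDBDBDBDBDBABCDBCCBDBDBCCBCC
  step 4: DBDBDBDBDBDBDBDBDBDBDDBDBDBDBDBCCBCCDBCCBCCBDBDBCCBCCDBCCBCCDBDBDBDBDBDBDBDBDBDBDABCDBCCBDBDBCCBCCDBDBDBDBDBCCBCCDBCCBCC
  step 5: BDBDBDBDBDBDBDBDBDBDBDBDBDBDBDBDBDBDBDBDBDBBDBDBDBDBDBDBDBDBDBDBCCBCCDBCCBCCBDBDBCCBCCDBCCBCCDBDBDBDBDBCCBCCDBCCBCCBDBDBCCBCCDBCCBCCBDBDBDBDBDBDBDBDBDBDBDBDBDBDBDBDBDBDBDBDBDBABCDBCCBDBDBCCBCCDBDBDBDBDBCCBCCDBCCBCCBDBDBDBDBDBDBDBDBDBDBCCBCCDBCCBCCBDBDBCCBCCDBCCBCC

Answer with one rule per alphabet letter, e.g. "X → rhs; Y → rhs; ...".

  step 4 ⇒ step 5: DBDBDBDBDBDBDBDBDBDBDDBDBDBDBDBCCBCCDBCCBCCBDBDBCCBCCDBCCBCCDBDBDBDBDBDBDBDBDBDBDABCDBCCBDBDBCCBCCDBDBDBDBDBCCBCCDBCCBCC ⇒ BDB·D·BDB·D·BDB·D·BDB·D·BDB·D·BDB·D·BDB·D·BDB·D·BDB·D·BDB·D·BDB·BDB·D·BDB·D·BDB·D·BDB·D·BDB·D·BCC·BCC·D·BCC·BCC·BDB·D·BCC·BCC·D·BCC·BCC·D·BDB·D·BDB·D·BCC·BCC·D·BCC·BCC·BDB·D·BCC·BCC·D·BCC·BCC·BDB·D·BDB·D·BDB·D·BDB·D·BDB·D·BDB·D·BDB·D·BDB·D·BDB·D·BDB·D·BDB·ABC·D·BCC·BDB·D·BCC·BCC·D·BDB·D·BDB·D·BCC·BCC·D·BCC·BCC·BDB·D·BDB·D·BDB·D·BDB·D·BDB·D·BCC·BCC·D·BCC·BCC·BDB·D·BCC·BCC·D·BCC·BCC
    A ↦ ABC
    B ↦ D
    C ↦ BCC
    D ↦ BDB

A->ABC, B->D, C->BCC, D->BDB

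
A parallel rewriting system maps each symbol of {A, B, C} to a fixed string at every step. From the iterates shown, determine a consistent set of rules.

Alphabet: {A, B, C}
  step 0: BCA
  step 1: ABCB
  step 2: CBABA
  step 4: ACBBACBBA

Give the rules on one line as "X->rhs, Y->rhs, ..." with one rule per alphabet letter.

A->CB, B->A, C->B

  step 1 ⇒ step 2: ABCB ⇒ CB·A·B·A
    A ↦ CB
    B ↦ A
    C ↦ B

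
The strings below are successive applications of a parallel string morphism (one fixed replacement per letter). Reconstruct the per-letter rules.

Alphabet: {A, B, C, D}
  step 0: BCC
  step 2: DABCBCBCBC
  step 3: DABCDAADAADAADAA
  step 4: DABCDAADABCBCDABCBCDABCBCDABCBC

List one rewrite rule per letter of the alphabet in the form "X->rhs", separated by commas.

  step 3 ⇒ step 4: DABCDAADAADAADAA ⇒ DA·BC·D·AA·DA·BC·BC·DA·BC·BC·DA·BC·BC·DA·BC·BC
    A ↦ BC
    B ↦ D
    C ↦ AA
    D ↦ DA

A->BC, B->D, C->AA, D->DA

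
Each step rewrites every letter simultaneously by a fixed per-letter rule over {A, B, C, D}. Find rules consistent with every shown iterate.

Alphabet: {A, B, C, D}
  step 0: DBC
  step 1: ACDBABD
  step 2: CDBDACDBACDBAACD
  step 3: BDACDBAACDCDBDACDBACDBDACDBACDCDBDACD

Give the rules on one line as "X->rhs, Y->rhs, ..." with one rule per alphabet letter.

A->CD, B->BA, C->BD, D->ACD

  step 2 ⇒ step 3: CDBDACDBACDBAACD ⇒ BD·ACD·BA·ACD·CD·BD·ACD·BA·CD·BD·ACD·BA·CD·CD·BD·ACD
    A ↦ CD
    B ↦ BA
    C ↦ BD
    D ↦ ACD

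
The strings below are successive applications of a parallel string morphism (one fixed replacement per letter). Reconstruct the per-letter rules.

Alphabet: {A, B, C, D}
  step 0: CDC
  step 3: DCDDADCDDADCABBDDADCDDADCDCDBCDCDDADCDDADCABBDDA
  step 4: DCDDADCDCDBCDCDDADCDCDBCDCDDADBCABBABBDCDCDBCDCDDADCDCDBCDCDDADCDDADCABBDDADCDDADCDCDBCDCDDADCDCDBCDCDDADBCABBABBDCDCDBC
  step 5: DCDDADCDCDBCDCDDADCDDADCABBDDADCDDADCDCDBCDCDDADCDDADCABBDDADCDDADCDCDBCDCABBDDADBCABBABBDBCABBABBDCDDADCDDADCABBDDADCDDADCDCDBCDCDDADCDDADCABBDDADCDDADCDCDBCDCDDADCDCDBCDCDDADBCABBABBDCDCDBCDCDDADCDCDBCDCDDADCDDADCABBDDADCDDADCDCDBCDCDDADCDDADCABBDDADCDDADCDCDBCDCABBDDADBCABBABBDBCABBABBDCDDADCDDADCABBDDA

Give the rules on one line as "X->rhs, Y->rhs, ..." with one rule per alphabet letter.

A->DBC, B->ABB, C->DDA, D->DC

  step 4 ⇒ step 5: DCDDADCDCDBCDCDDADCDCDBCDCDDADBCABBABBDCDCDBCDCDDADCDCDBCDCDDADCDDADCABBDDADCDDADCDCDBCDCDDADCDCDBCDCDDADBCABBABBDCDCDBC ⇒ DC·DDA·DC·DC·DBC·DC·DDA·DC·DDA·DC·ABB·DDA·DC·DDA·DC·DC·DBC·DC·DDA·DC·DDA·DC·ABB·DDA·DC·DDA·DC·DC·DBC·DC·ABB·DDA·DBC·ABB·ABB·DBC·ABB·ABB·DC·DDA·DC·DDA·DC·ABB·DDA·DC·DDA·DC·DC·DBC·DC·DDA·DC·DDA·DC·ABB·DDA·DC·DDA·DC·DC·DBC·DC·DDA·DC·DC·DBC·DC·DDA·DBC·ABB·ABB·DC·DC·DBC·DC·DDA·DC·DC·DBC·DC·DDA·DC·DDA·DC·ABB·DDA·DC·DDA·DC·DC·DBC·DC·DDA·DC·DDA·DC·ABB·DDA·DC·DDA·DC·DC·DBC·DC·ABB·DDA·DBC·ABB·ABB·DBC·ABB·ABB·DC·DDA·DC·DDA·DC·ABB·DDA
    A ↦ DBC
    B ↦ ABB
    C ↦ DDA
    D ↦ DC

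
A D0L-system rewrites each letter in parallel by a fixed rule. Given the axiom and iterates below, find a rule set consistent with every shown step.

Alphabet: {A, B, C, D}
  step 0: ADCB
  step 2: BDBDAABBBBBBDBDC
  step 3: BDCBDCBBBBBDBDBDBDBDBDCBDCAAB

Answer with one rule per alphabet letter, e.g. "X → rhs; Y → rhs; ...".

  step 2 ⇒ step 3: BDBDAABBBBBBDBDC ⇒ BD·C·BD·C·BB·BB·BD·BD·BD·BD·BD·BD·C·BD·C·AAB
    A ↦ BB
    B ↦ BD
    C ↦ AAB
    D ↦ C

A->BB, B->BD, C->AAB, D->C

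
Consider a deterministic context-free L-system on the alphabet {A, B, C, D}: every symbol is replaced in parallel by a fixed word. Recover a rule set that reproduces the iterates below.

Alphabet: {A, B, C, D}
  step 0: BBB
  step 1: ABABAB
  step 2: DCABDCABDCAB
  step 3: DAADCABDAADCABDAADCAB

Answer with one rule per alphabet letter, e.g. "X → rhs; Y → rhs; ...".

  step 2 ⇒ step 3: DCABDCABDCAB ⇒ DA·A·DC·AB·DA·A·DC·AB·DA·A·DC·AB
    A ↦ DC
    B ↦ AB
    C ↦ A
    D ↦ DA

A->DC, B->AB, C->A, D->DA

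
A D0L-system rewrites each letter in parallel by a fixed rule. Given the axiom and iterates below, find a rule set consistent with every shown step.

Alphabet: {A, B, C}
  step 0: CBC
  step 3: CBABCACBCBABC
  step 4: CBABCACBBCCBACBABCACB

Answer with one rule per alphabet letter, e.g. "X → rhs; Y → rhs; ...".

  step 3 ⇒ step 4: CBABCACBCBABC ⇒ CB·A·BC·A·CB·BC·CB·A·CB·A·BC·A·CB
    A ↦ BC
    B ↦ A
    C ↦ CB

A->BC, B->A, C->CB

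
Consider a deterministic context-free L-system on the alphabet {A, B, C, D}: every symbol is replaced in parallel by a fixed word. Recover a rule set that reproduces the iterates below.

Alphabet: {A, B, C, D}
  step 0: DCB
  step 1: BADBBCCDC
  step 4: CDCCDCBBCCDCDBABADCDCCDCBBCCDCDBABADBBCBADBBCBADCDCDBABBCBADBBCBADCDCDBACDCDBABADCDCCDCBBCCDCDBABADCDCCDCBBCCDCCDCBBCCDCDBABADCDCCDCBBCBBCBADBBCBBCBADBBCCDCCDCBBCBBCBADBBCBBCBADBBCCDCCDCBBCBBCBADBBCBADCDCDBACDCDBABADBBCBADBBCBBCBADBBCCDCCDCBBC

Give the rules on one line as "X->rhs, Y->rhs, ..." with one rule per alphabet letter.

  step 0 ⇒ step 1: DCB ⇒ BAD·BBC·CDC
    B ↦ CDC
    C ↦ BBC
    D ↦ BAD
    A ↦ DBA  (constrained at step 1)

A->DBA, B->CDC, C->BBC, D->BAD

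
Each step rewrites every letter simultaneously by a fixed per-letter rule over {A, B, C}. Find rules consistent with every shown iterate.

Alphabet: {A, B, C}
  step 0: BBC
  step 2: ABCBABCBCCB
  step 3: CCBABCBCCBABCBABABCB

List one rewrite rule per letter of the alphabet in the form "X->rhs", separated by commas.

  step 2 ⇒ step 3: ABCBABCBCCB ⇒ C·CB·AB·CB·C·CB·AB·CB·AB·AB·CB
    A ↦ C
    B ↦ CB
    C ↦ AB

A->C, B->CB, C->AB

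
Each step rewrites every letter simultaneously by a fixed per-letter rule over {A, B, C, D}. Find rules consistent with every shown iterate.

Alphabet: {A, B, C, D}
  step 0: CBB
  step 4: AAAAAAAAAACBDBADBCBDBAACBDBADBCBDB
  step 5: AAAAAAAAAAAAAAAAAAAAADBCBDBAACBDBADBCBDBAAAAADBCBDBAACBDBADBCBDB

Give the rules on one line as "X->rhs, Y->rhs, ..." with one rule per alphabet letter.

  step 4 ⇒ step 5: AAAAAAAAAACBDBADBCBDBAACBDBADBCBDB ⇒ AA·AA·AA·AA·AA·AA·AA·AA·AA·AA·A·DB·CB·DB·AA·CB·DB·A·DB·CB·DB·AA·AA·A·DB·CB·DB·AA·CB·DB·A·DB·CB·DB
    A ↦ AA
    B ↦ DB
    C ↦ A
    D ↦ CB

A->AA, B->DB, C->A, D->CB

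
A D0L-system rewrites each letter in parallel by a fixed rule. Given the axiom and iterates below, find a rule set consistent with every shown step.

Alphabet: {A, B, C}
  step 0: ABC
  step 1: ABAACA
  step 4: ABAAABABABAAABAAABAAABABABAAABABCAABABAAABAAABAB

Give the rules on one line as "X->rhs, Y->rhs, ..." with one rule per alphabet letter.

A->AB, B->AA, C->CA

  step 0 ⇒ step 1: ABC ⇒ AB·AA·CA
    A ↦ AB
    B ↦ AA
    C ↦ CA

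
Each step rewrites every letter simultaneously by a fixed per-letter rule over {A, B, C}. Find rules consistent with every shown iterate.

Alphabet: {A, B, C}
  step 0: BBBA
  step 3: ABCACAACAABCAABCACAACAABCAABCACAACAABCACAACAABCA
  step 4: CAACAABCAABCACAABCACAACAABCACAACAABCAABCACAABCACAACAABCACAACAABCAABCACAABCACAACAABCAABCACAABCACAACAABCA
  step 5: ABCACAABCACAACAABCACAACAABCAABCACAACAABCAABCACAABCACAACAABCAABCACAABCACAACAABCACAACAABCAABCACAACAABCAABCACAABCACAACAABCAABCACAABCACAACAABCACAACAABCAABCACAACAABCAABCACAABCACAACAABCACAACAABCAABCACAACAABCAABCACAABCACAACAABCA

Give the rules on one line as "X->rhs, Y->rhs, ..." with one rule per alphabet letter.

  step 4 ⇒ step 5: CAACAABCAABCACAABCACAACAABCACAACAABCAABCACAABCACAACAABCACAACAABCAABCACAABCACAACAABCAABCACAABCACAACAABCA ⇒ AB·CA·CA·AB·CA·CA·ACA·AB·CA·CA·ACA·AB·CA·AB·CA·CA·ACA·AB·CA·AB·CA·CA·AB·CA·CA·ACA·AB·CA·AB·CA·CA·AB·CA·CA·ACA·AB·CA·CA·ACA·AB·CA·AB·CA·CA·ACA·AB·CA·AB·CA·CA·AB·CA·CA·ACA·AB·CA·AB·CA·CA·AB·CA·CA·ACA·AB·CA·CA·ACA·AB·CA·AB·CA·CA·ACA·AB·CA·AB·CA·CA·AB·CA·CA·ACA·AB·CA·CA·ACA·AB·CA·AB·CA·CA·ACA·AB·CA·AB·CA·CA·AB·CA·CA·ACA·AB·CA
    A ↦ CA
    B ↦ ACA
    C ↦ AB

A->CA, B->ACA, C->AB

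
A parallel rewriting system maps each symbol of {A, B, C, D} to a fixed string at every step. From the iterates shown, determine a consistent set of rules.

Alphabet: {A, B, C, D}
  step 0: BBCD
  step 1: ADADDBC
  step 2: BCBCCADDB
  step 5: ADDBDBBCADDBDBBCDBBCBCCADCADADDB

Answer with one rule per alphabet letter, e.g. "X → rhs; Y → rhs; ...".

  step 1 ⇒ step 2: ADADDBC ⇒ B·C·B·C·C·AD·DB
    A ↦ B
    B ↦ AD
    C ↦ DB
    D ↦ C

A->B, B->AD, C->DB, D->C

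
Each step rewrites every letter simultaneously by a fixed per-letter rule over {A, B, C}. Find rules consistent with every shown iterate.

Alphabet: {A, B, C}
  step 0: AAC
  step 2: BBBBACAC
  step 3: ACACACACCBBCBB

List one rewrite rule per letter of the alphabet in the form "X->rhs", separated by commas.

  step 2 ⇒ step 3: BBBBACAC ⇒ AC·AC·AC·AC·C·BB·C·BB
    A ↦ C
    B ↦ AC
    C ↦ BB

A->C, B->AC, C->BB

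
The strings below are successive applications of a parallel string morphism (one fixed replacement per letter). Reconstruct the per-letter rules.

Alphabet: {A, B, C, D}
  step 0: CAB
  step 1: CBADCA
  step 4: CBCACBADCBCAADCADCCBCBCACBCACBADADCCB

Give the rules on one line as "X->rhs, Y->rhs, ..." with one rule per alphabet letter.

A->AD, B->CA, C->CB, D->C

  step 0 ⇒ step 1: CAB ⇒ CB·AD·CA
    A ↦ AD
    B ↦ CA
    C ↦ CB
    D ↦ C  (constrained at step 1)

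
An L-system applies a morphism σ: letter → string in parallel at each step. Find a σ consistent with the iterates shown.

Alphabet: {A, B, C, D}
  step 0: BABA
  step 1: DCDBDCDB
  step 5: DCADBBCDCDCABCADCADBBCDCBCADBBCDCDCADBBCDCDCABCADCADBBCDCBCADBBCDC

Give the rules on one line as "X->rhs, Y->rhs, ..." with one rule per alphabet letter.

A->DB, B->DC, C->A, D->BC

  step 0 ⇒ step 1: BABA ⇒ DC·DB·DC·DB
    A ↦ DB
    B ↦ DC
    C ↦ A  (constrained at step 1)
    D ↦ BC  (constrained at step 1)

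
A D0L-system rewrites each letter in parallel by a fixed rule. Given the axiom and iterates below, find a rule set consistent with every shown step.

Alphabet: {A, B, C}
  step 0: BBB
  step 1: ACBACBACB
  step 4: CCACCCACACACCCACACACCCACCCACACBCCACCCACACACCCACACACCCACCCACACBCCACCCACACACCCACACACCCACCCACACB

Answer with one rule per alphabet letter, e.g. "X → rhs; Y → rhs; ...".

A->CC, B->ACB, C->AC

  step 0 ⇒ step 1: BBB ⇒ ACB·ACB·ACB
    B ↦ ACB
    A ↦ CC  (constrained at step 1)
    C ↦ AC  (constrained at step 1)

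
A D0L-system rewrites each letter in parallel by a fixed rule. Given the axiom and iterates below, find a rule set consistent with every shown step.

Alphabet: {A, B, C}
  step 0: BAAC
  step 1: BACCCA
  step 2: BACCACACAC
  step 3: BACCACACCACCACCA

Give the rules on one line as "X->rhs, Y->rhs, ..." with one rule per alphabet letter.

A->C, B->BA, C->CA

  step 2 ⇒ step 3: BACCACACAC ⇒ BA·C·CA·CA·C·CA·C·CA·C·CA
    A ↦ C
    B ↦ BA
    C ↦ CA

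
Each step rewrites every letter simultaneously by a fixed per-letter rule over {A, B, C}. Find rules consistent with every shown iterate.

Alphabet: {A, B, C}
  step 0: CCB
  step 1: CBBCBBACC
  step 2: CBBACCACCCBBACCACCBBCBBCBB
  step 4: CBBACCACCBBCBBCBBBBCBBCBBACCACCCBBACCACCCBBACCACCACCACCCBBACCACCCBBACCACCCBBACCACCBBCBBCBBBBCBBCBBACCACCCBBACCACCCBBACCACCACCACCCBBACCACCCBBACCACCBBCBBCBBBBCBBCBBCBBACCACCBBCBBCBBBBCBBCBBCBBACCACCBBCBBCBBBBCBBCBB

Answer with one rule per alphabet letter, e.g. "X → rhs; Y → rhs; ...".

  step 1 ⇒ step 2: CBBCBBACC ⇒ CBB·ACC·ACC·CBB·ACC·ACC·BB·CBB·CBB
    A ↦ BB
    B ↦ ACC
    C ↦ CBB

A->BB, B->ACC, C->CBB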